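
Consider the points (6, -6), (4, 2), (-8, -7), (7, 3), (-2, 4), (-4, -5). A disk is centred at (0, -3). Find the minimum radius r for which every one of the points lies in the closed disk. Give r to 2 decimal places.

The required radius is the distance from (0, -3) to the farthest point.
Squared distances: 45, 41, 80, 85, 53, 20.
Maximum is 85, attained at (7, 3).
r = √85 ≈ 9.22.

9.22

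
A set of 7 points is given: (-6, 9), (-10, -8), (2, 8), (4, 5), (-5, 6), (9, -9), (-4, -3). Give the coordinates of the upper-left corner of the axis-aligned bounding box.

x-range [-10, 9], y-range [-9, 9].
The upper-left corner is (-10, 9).

(-10, 9)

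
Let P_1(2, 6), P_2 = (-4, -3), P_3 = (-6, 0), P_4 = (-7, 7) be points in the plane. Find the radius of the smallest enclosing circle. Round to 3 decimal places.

The minimum enclosing circle of a finite set is fixed by two of the points (as a diameter) or three (as a circumcircle).
The minimum enclosing circle is determined by three boundary points: P_1, P_2, P_4.
Their circumcentre is (-169/58, 161/58) with r² = 58097/1682.
The farthest remaining point P_3 is at distance² 28981/1682 ≤ 58097/1682.
r = √(58097/1682) ≈ 5.877.

5.877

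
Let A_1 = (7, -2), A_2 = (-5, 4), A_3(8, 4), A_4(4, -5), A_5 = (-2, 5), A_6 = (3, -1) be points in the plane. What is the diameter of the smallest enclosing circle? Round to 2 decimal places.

The minimum enclosing circle of a finite set is fixed by two of the points (as a diameter) or three (as a circumcircle).
The minimum enclosing circle is determined by three boundary points: A_2, A_3, A_4.
Their circumcentre is (1.5, 1.5) with r² = 48.5.
The farthest remaining point A_1 is at distance² 42.5 ≤ 48.5.
Diameter = 2r = 2√(48.5) ≈ 13.93.

13.93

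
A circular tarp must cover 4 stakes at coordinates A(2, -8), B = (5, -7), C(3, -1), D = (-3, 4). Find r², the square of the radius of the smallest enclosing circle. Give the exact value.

46.25

A smallest enclosing disk is always determined by at most three of the input points on its boundary.
The farthest pair is B–D with squared distance 185. The circle on this segment as diameter has centre (1, -1.5) and r² = 185/4 = 46.25.
Check A: distance² to centre = 43.25 ≤ 46.25, so it lies inside.
All remaining points lie in this disk, and no smaller disk contains both endpoints, so this is the minimum enclosing circle.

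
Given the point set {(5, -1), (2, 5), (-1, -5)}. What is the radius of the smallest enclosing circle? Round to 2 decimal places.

Call the three points A, B, C in the order given.
Side lengths²: AB² = 45, AC² = 52, BC² = 109.
Since BC² = 109 ≥ 52 + 45 = 97, the angle opposite BC is not acute, so the smallest enclosing circle has BC as diameter.
Centre = midpoint of BC = (0.5, 0), r² = 109/4 = 27.25.
r = √(27.25) ≈ 5.22.

5.22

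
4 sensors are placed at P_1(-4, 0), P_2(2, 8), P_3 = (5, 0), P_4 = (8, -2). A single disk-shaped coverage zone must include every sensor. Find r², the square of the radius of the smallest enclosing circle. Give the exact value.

31450/729

A smallest enclosing disk is always determined by at most three of the input points on its boundary.
The minimum enclosing circle is determined by three boundary points: P_1, P_2, P_4.
Their circumcentre is (65/27, 13/9) with r² = 31450/729.
The farthest remaining point P_3 is at distance² 6421/729 ≤ 31450/729.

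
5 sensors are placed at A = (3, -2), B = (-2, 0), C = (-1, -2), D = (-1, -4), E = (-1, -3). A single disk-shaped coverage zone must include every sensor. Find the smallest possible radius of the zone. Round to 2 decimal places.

2.76

By Welzl's lemma the MEC is supported by two points (diametrically opposite) or three points (on a circumcircle).
The minimum enclosing circle is determined by three boundary points: A, B, D.
Their circumcentre is (5/18, -14/9) with r² = 2465/324.
The farthest remaining point E is at distance² 1205/324 ≤ 2465/324.
r = √(2465/324) ≈ 2.76.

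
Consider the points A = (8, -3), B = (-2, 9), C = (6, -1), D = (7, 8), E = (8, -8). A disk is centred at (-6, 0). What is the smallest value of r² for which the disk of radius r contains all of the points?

The required radius is the distance from (-6, 0) to the farthest point.
Squared distances: 205, 97, 145, 233, 260.
Maximum is 260, attained at E.

260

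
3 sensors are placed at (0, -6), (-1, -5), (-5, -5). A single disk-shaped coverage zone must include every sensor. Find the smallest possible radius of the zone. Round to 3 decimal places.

2.550

Call the three points A, B, C in the order given.
Side lengths²: AB² = 2, AC² = 26, BC² = 16.
Since AC² = 26 ≥ 16 + 2 = 18, the angle opposite AC is not acute, so the smallest enclosing circle has AC as diameter.
Centre = midpoint of AC = (-2.5, -5.5), r² = 26/4 = 6.5.
r = √(6.5) ≈ 2.550.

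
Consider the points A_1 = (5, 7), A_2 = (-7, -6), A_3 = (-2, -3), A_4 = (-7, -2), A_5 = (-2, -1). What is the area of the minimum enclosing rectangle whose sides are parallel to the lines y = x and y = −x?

75

In coordinates u = x + y, v = x − y the rectangle is axis-aligned; the map (x,y)→(u,v) scales areas by 2.
u-values: 12, -13, -5, -9, -3; range = 12 − (-13) = 25.
v-values: -2, -1, 1, -5, -1; range = 1 − (-5) = 6.
Area = (25 × 6) / 2 = 75.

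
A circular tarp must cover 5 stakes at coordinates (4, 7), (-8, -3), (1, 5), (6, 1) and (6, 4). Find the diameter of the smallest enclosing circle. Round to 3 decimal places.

The minimum enclosing circle of a finite set is fixed by two of the points (as a diameter) or three (as a circumcircle).
The minimum enclosing circle is determined by three boundary points: (4, 7), (-8, -3), (6, 4).
Their circumcentre is (-1.375, 1.25) with r² = 61.953125.
The farthest remaining point (6, 1) is at distance² 54.453125 ≤ 61.953125.
Diameter = 2r = 2√(61.953125) ≈ 15.742.

15.742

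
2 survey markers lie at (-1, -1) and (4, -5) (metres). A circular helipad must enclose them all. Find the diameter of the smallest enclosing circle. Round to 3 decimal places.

The smallest circle enclosing two points has them as diameter endpoints.
Centre = midpoint = (1.5, -3); r² = |(-1, -1)−(4, -5)|²/4 = 41/4 = 10.25.
Diameter = 2r = 2√(10.25) ≈ 6.403.

6.403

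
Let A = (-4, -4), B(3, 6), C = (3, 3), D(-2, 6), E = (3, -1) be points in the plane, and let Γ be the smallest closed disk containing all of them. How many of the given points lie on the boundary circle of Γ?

The farthest pair is A–B with squared distance 149. The circle on this segment as diameter has centre (-0.5, 1) and r² = 149/4 = 37.25.
Check C: distance² to centre = 16.25 ≤ 37.25, so it lies inside.
All remaining points lie in this disk, and no smaller disk contains both endpoints, so this is the minimum enclosing circle.
The points at distance exactly r from the centre are A, B — 2 points.

2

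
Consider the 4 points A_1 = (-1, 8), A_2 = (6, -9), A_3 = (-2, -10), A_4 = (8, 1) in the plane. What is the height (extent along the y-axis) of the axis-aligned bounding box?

18

max y = 8, min y = -10, so height = 18.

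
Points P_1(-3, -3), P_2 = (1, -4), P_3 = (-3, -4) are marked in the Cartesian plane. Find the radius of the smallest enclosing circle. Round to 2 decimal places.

2.06

Side lengths²: P_1P_2² = 17, P_1P_3² = 1, P_2P_3² = 16.
Since P_1P_2² = 17 ≥ 16 + 1 = 17, the angle opposite P_1P_2 is not acute, so the smallest enclosing circle has P_1P_2 as diameter.
Centre = midpoint of P_1P_2 = (-1, -3.5), r² = 17/4 = 4.25.
r = √(4.25) ≈ 2.06.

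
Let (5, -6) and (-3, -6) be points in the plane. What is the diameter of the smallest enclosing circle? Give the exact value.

The smallest circle enclosing two points has them as diameter endpoints.
Centre = midpoint = (1, -6); r² = |(5, -6)−(-3, -6)|²/4 = 64/4 = 16.
Diameter = 2r = 2√16 = 8.

8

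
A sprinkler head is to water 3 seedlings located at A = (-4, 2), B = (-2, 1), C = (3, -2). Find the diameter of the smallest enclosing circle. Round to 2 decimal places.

8.06

Side lengths²: AB² = 5, AC² = 65, BC² = 34.
Since AC² = 65 ≥ 34 + 5 = 39, the angle opposite AC is not acute, so the smallest enclosing circle has AC as diameter.
Centre = midpoint of AC = (-0.5, 0), r² = 65/4 = 16.25.
Diameter = 2r = 2√(16.25) ≈ 8.06.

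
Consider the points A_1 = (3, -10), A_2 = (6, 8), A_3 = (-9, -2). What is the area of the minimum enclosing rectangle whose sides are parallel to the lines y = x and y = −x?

In coordinates u = x + y, v = x − y the rectangle is axis-aligned; the map (x,y)→(u,v) scales areas by 2.
u-values: -7, 14, -11; range = 14 − (-11) = 25.
v-values: 13, -2, -7; range = 13 − (-7) = 20.
Area = (25 × 20) / 2 = 250.

250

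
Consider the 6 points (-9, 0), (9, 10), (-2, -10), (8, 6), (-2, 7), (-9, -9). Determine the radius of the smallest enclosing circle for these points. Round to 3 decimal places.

13.086

A smallest enclosing disk is always determined by at most three of the input points on its boundary.
The farthest pair is (9, 10)–(-9, -9) with squared distance 685. The circle on this segment as diameter has centre (0, 0.5) and r² = 685/4 = 171.25.
Check (-9, 0): distance² to centre = 81.25 ≤ 171.25, so it lies inside.
All remaining points lie in this disk, and no smaller disk contains both endpoints, so this is the minimum enclosing circle.
r = √(171.25) ≈ 13.086.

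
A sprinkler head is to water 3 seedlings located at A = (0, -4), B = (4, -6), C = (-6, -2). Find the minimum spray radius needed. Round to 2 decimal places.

Side lengths²: AB² = 20, AC² = 40, BC² = 116.
Since BC² = 116 ≥ 40 + 20 = 60, the angle opposite BC is not acute, so the smallest enclosing circle has BC as diameter.
Centre = midpoint of BC = (-1, -4), r² = 116/4 = 29.
r = √29 ≈ 5.39.

5.39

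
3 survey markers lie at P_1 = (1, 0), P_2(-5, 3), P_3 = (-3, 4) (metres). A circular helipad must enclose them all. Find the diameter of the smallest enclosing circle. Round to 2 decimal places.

6.71

Side lengths²: P_1P_2² = 45, P_1P_3² = 32, P_2P_3² = 5.
Since P_1P_2² = 45 ≥ 32 + 5 = 37, the angle opposite P_1P_2 is not acute, so the smallest enclosing circle has P_1P_2 as diameter.
Centre = midpoint of P_1P_2 = (-2, 1.5), r² = 45/4 = 11.25.
Diameter = 2r = 2√(11.25) ≈ 6.71.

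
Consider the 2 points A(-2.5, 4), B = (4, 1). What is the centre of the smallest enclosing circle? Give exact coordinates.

(0.75, 2.5)

The smallest circle enclosing two points has them as diameter endpoints.
Centre = midpoint = (0.75, 2.5); r² = |AB|²/4 = 51.25/4 = 12.8125.
Centre = (0.75, 2.5).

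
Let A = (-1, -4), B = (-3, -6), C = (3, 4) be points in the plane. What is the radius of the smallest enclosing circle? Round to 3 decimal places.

5.831

Side lengths²: AB² = 8, AC² = 80, BC² = 136.
Since BC² = 136 ≥ 80 + 8 = 88, the angle opposite BC is not acute, so the smallest enclosing circle has BC as diameter.
Centre = midpoint of BC = (0, -1), r² = 136/4 = 34.
r = √34 ≈ 5.831.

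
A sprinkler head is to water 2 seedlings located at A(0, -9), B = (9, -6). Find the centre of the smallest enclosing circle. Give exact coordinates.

(4.5, -7.5)

The smallest circle enclosing two points has them as diameter endpoints.
Centre = midpoint = (4.5, -7.5); r² = |AB|²/4 = 90/4 = 22.5.
Centre = (4.5, -7.5).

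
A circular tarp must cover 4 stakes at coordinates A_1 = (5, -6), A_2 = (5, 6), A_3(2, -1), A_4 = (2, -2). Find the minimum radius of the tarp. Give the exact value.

The farthest pair is A_1–A_2 with squared distance 144. The circle on this segment as diameter has centre (5, 0) and r² = 144/4 = 36.
Check A_3: distance² to centre = 10 ≤ 36, so it lies inside.
All remaining points lie in this disk, and no smaller disk contains both endpoints, so this is the minimum enclosing circle.
r = √36 = 6.

6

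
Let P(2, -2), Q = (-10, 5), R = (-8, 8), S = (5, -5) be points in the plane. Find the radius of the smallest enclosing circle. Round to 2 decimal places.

By Welzl's lemma the MEC is supported by two points (diametrically opposite) or three points (on a circumcircle).
The farthest pair is R–S with squared distance 338. The circle on this segment as diameter has centre (-1.5, 1.5) and r² = 338/4 = 84.5.
Check P: distance² to centre = 24.5 ≤ 84.5, so it lies inside.
All remaining points lie in this disk, and no smaller disk contains both endpoints, so this is the minimum enclosing circle.
r = √(84.5) ≈ 9.19.

9.19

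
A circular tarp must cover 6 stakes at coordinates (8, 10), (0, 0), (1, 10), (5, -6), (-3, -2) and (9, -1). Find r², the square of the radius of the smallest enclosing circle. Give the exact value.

14045/196

The minimum enclosing circle of a finite set is fixed by two of the points (as a diameter) or three (as a circumcircle).
The minimum enclosing circle is determined by three boundary points: (8, 10), (5, -6), (-3, -2).
Their circumcentre is (59/14, 17/7) with r² = 14045/196.
The farthest remaining point (1, 10) is at distance² 13261/196 ≤ 14045/196.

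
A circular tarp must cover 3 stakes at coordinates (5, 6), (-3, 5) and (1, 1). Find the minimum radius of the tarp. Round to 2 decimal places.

4.06

Call the three points A, B, C in the order given.
Side lengths²: AB² = 65, AC² = 41, BC² = 32.
Since AB² = 65 < 41 + 32 = 73, the triangle is acute, so the smallest enclosing circle is the circumcircle.
Circumcentre = (19/18, 91/18), r² = 2665/162.
r = √(2665/162) ≈ 4.06.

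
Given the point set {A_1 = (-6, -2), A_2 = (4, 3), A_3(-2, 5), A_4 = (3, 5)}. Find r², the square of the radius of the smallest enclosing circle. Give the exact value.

A smallest enclosing disk is always determined by at most three of the input points on its boundary.
The farthest pair is A_1–A_4 with squared distance 130. The circle on this segment as diameter has centre (-1.5, 1.5) and r² = 130/4 = 32.5.
Check A_2: distance² to centre = 32.5 ≤ 32.5, so it lies inside.
All remaining points lie in this disk, and no smaller disk contains both endpoints, so this is the minimum enclosing circle.

32.5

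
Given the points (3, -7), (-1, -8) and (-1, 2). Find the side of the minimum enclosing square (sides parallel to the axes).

The bounding box has width 4 and height 10.
An axis-aligned square enclosing the set must have side ≥ max(width, height).
So the minimum side is max(4, 10) = 10.

10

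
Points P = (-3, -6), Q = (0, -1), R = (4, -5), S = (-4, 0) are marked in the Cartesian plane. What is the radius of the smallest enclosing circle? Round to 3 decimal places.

The farthest pair is R–S with squared distance 89. The circle on this segment as diameter has centre (0, -2.5) and r² = 89/4 = 22.25.
Check P: distance² to centre = 21.25 ≤ 22.25, so it lies inside.
All remaining points lie in this disk, and no smaller disk contains both endpoints, so this is the minimum enclosing circle.
r = √(22.25) ≈ 4.717.

4.717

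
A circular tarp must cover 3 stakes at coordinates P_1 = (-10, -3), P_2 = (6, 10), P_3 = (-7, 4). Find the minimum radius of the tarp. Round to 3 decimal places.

10.308

Side lengths²: P_1P_2² = 425, P_1P_3² = 58, P_2P_3² = 205.
Since P_1P_2² = 425 ≥ 205 + 58 = 263, the angle opposite P_1P_2 is not acute, so the smallest enclosing circle has P_1P_2 as diameter.
Centre = midpoint of P_1P_2 = (-2, 3.5), r² = 425/4 = 106.25.
r = √(106.25) ≈ 10.308.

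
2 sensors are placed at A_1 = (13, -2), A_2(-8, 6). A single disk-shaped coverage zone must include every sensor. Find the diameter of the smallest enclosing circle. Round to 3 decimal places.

The smallest circle enclosing two points has them as diameter endpoints.
Centre = midpoint = (2.5, 2); r² = |A_1A_2|²/4 = 505/4 = 126.25.
Diameter = 2r = 2√(126.25) ≈ 22.472.

22.472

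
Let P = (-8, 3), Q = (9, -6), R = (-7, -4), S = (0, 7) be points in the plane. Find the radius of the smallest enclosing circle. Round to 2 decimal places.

A smallest enclosing disk is always determined by at most three of the input points on its boundary.
The farthest pair is P–Q with squared distance 370. The circle on this segment as diameter has centre (0.5, -1.5) and r² = 370/4 = 92.5.
Check R: distance² to centre = 62.5 ≤ 92.5, so it lies inside.
All remaining points lie in this disk, and no smaller disk contains both endpoints, so this is the minimum enclosing circle.
r = √(92.5) ≈ 9.62.

9.62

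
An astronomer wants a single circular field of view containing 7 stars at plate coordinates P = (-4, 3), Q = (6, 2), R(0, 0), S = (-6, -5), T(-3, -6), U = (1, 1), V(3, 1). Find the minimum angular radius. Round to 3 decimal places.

6.946

By Welzl's lemma the MEC is supported by two points (diametrically opposite) or three points (on a circumcircle).
The farthest pair is Q–S with squared distance 193. The circle on this segment as diameter has centre (0, -1.5) and r² = 193/4 = 48.25.
Check P: distance² to centre = 36.25 ≤ 48.25, so it lies inside.
All remaining points lie in this disk, and no smaller disk contains both endpoints, so this is the minimum enclosing circle.
r = √(48.25) ≈ 6.946.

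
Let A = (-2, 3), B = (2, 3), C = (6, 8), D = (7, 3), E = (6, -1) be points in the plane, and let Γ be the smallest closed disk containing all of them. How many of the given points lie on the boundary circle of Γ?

By Welzl's lemma the MEC is supported by two points (diametrically opposite) or three points (on a circumcircle).
The minimum enclosing circle is determined by three boundary points: A, C, E.
Their circumcentre is (3.25, 3.5) with r² = 27.8125.
The farthest remaining point D is at distance² 14.3125 ≤ 27.8125.
The points at distance exactly r from the centre are A, C, E — 3 points.

3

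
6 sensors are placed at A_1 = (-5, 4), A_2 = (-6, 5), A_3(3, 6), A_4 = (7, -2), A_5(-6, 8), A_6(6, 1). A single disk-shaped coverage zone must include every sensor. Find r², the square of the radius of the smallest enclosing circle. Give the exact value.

67.25

By Welzl's lemma the MEC is supported by two points (diametrically opposite) or three points (on a circumcircle).
The farthest pair is A_4–A_5 with squared distance 269. The circle on this segment as diameter has centre (0.5, 3) and r² = 269/4 = 67.25.
Check A_1: distance² to centre = 31.25 ≤ 67.25, so it lies inside.
All remaining points lie in this disk, and no smaller disk contains both endpoints, so this is the minimum enclosing circle.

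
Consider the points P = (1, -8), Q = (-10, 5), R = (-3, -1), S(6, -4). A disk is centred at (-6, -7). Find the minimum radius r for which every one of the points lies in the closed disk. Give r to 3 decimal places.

12.649

The required radius is the distance from (-6, -7) to the farthest point.
Squared distances: 50, 160, 45, 153.
Maximum is 160, attained at Q.
r = √160 ≈ 12.649.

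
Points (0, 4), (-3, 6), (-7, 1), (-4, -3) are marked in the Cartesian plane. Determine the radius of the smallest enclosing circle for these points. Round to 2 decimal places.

4.53

A smallest enclosing disk is always determined by at most three of the input points on its boundary.
The farthest pair is (-3, 6)–(-4, -3) with squared distance 82. The circle on this segment as diameter has centre (-3.5, 1.5) and r² = 82/4 = 20.5.
Check (0, 4): distance² to centre = 18.5 ≤ 20.5, so it lies inside.
All remaining points lie in this disk, and no smaller disk contains both endpoints, so this is the minimum enclosing circle.
r = √(20.5) ≈ 4.53.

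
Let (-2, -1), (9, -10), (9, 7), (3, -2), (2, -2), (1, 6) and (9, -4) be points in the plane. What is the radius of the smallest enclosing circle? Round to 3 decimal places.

The minimum enclosing circle of a finite set is fixed by two of the points (as a diameter) or three (as a circumcircle).
The minimum enclosing circle is determined by three boundary points: (9, -10), (9, 7), (1, 6).
Their circumcentre is (6, -1.5) with r² = 81.25.
The farthest remaining point (-2, -1) is at distance² 64.25 ≤ 81.25.
r = √(81.25) ≈ 9.014.

9.014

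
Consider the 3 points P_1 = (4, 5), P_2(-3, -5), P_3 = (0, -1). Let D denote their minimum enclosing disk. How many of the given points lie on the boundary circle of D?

2

Side lengths²: P_1P_2² = 149, P_1P_3² = 52, P_2P_3² = 25.
Since P_1P_2² = 149 ≥ 52 + 25 = 77, the angle opposite P_1P_2 is not acute, so the smallest enclosing circle has P_1P_2 as diameter.
Centre = midpoint of P_1P_2 = (0.5, 0), r² = 149/4 = 37.25.
The points at distance exactly r from the centre are P_1, P_2 — 2 points.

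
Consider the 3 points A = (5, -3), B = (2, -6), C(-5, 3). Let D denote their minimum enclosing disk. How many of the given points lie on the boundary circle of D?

3

Side lengths²: AB² = 18, AC² = 136, BC² = 130.
Since AC² = 136 < 130 + 18 = 148, the triangle is acute, so the smallest enclosing circle is the circumcircle.
Circumcentre = (-0.375, -0.625), r² = 34.53125.
The points at distance exactly r from the centre are A, B, C — 3 points.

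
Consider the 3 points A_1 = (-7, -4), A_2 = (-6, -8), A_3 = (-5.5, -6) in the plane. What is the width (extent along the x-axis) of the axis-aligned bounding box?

max x = -5.5, min x = -7, so width = 1.5.

1.5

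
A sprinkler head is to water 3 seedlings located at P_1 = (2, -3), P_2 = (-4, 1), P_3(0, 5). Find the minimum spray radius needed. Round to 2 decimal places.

Side lengths²: P_1P_2² = 52, P_1P_3² = 68, P_2P_3² = 32.
Since P_1P_3² = 68 < 52 + 32 = 84, the triangle is acute, so the smallest enclosing circle is the circumcircle.
Circumcentre = (0.2, 0.8), r² = 17.68.
r = √(17.68) ≈ 4.20.

4.20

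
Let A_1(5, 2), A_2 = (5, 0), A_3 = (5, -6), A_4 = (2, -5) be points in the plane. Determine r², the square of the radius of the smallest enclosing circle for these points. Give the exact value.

The minimum enclosing circle is determined by three boundary points: A_1, A_3, A_4.
Their circumcentre is (14/3, -2) with r² = 145/9.
The farthest remaining point A_2 is at distance² 37/9 ≤ 145/9.

145/9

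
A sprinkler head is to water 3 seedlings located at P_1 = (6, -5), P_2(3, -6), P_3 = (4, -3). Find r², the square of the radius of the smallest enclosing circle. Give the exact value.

Side lengths²: P_1P_2² = 10, P_1P_3² = 8, P_2P_3² = 10.
Since P_2P_3² = 10 < 10 + 8 = 18, the triangle is acute, so the smallest enclosing circle is the circumcircle.
Circumcentre = (4.25, -4.75), r² = 3.125.

3.125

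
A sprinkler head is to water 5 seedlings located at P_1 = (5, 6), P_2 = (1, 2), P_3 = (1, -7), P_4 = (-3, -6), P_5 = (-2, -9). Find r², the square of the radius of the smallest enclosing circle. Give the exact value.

68.5

The farthest pair is P_1–P_5 with squared distance 274. The circle on this segment as diameter has centre (1.5, -1.5) and r² = 274/4 = 68.5.
Check P_2: distance² to centre = 12.5 ≤ 68.5, so it lies inside.
All remaining points lie in this disk, and no smaller disk contains both endpoints, so this is the minimum enclosing circle.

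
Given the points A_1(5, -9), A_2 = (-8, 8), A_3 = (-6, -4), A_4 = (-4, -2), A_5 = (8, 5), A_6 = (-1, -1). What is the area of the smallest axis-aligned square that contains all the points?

289

The bounding box has width 16 and height 17.
An axis-aligned square enclosing the set must have side ≥ max(width, height).
So the minimum side is max(16, 17) = 17.
Area = 17² = 289.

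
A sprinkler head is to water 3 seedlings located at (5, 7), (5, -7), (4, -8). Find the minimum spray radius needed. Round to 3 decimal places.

Call the three points A, B, C in the order given.
Side lengths²: AB² = 196, AC² = 226, BC² = 2.
Since AC² = 226 ≥ 196 + 2 = 198, the angle opposite AC is not acute, so the smallest enclosing circle has AC as diameter.
Centre = midpoint of AC = (4.5, -0.5), r² = 226/4 = 56.5.
r = √(56.5) ≈ 7.517.

7.517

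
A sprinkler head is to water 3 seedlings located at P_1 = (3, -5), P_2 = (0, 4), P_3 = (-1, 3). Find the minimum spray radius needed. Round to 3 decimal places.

Side lengths²: P_1P_2² = 90, P_1P_3² = 80, P_2P_3² = 2.
Since P_1P_2² = 90 ≥ 80 + 2 = 82, the angle opposite P_1P_2 is not acute, so the smallest enclosing circle has P_1P_2 as diameter.
Centre = midpoint of P_1P_2 = (1.5, -0.5), r² = 90/4 = 22.5.
r = √(22.5) ≈ 4.743.

4.743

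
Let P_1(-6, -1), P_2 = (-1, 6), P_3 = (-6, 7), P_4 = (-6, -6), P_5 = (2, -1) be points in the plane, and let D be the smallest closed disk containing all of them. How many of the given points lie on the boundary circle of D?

By Welzl's lemma the MEC is supported by two points (diametrically opposite) or three points (on a circumcircle).
The minimum enclosing circle is determined by three boundary points: P_3, P_4, P_5.
Their circumcentre is (-4.5, 0.5) with r² = 44.5.
The farthest remaining point P_2 is at distance² 42.5 ≤ 44.5.
The points at distance exactly r from the centre are P_3, P_4, P_5 — 3 points.

3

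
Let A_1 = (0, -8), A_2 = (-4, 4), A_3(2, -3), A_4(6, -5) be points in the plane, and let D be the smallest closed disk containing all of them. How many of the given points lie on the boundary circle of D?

By Welzl's lemma the MEC is supported by two points (diametrically opposite) or three points (on a circumcircle).
The minimum enclosing circle is determined by three boundary points: A_1, A_2, A_4.
Their circumcentre is (5/14, -17/14) with r² = 4525/98.
The farthest remaining point A_3 is at distance² 577/98 ≤ 4525/98.
The points at distance exactly r from the centre are A_1, A_2, A_4 — 3 points.

3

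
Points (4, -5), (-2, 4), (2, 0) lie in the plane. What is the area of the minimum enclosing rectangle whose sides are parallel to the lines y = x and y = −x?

22.5

In coordinates u = x + y, v = x − y the rectangle is axis-aligned; the map (x,y)→(u,v) scales areas by 2.
u-values: -1, 2, 2; range = 2 − (-1) = 3.
v-values: 9, -6, 2; range = 9 − (-6) = 15.
Area = (3 × 15) / 2 = 22.5.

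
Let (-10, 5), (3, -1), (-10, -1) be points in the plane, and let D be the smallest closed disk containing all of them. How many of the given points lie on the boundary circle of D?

3

Call the three points A, B, C in the order given.
Side lengths²: AB² = 205, AC² = 36, BC² = 169.
Since AB² = 205 ≥ 169 + 36 = 205, the angle opposite AB is not acute, so the smallest enclosing circle has AB as diameter.
Centre = midpoint of AB = (-3.5, 2), r² = 205/4 = 51.25.
The points at distance exactly r from the centre are (-10, 5), (3, -1), (-10, -1) — 3 points.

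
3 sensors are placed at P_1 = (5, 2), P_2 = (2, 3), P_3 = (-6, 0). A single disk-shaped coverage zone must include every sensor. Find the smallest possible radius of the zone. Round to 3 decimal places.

5.590

Side lengths²: P_1P_2² = 10, P_1P_3² = 125, P_2P_3² = 73.
Since P_1P_3² = 125 ≥ 73 + 10 = 83, the angle opposite P_1P_3 is not acute, so the smallest enclosing circle has P_1P_3 as diameter.
Centre = midpoint of P_1P_3 = (-0.5, 1), r² = 125/4 = 31.25.
r = √(31.25) ≈ 5.590.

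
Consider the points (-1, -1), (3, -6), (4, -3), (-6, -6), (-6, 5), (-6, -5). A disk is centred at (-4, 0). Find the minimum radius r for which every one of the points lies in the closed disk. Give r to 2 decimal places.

9.22

The required radius is the distance from (-4, 0) to the farthest point.
Squared distances: 10, 85, 73, 40, 29, 29.
Maximum is 85, attained at (3, -6).
r = √85 ≈ 9.22.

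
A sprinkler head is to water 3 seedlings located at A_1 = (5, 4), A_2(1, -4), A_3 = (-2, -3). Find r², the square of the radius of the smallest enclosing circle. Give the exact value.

Side lengths²: A_1A_2² = 80, A_1A_3² = 98, A_2A_3² = 10.
Since A_1A_3² = 98 ≥ 80 + 10 = 90, the angle opposite A_1A_3 is not acute, so the smallest enclosing circle has A_1A_3 as diameter.
Centre = midpoint of A_1A_3 = (1.5, 0.5), r² = 98/4 = 24.5.

24.5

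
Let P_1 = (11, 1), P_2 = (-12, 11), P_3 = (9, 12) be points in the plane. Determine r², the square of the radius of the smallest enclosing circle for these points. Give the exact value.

Side lengths²: P_1P_2² = 629, P_1P_3² = 125, P_2P_3² = 442.
Since P_1P_2² = 629 ≥ 442 + 125 = 567, the angle opposite P_1P_2 is not acute, so the smallest enclosing circle has P_1P_2 as diameter.
Centre = midpoint of P_1P_2 = (-0.5, 6), r² = 629/4 = 157.25.

157.25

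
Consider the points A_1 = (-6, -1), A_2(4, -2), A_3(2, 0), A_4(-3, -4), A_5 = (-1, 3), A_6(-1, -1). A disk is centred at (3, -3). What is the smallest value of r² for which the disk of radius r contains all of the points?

85

The required radius is the distance from (3, -3) to the farthest point.
Squared distances: 85, 2, 10, 37, 52, 20.
Maximum is 85, attained at A_1.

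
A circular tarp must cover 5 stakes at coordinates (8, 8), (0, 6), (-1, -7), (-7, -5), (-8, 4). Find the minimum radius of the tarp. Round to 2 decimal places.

A smallest enclosing disk is always determined by at most three of the input points on its boundary.
The farthest pair is (8, 8)–(-7, -5) with squared distance 394. The circle on this segment as diameter has centre (0.5, 1.5) and r² = 394/4 = 98.5.
Check (0, 6): distance² to centre = 20.5 ≤ 98.5, so it lies inside.
All remaining points lie in this disk, and no smaller disk contains both endpoints, so this is the minimum enclosing circle.
r = √(98.5) ≈ 9.92.

9.92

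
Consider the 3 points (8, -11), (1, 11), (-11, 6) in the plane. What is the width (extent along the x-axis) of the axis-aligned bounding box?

max x = 8, min x = -11, so width = 19.

19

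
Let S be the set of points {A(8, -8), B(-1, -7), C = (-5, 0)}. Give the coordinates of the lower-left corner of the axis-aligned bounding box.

(-5, -8)

x-range [-5, 8], y-range [-8, 0].
The lower-left corner is (-5, -8).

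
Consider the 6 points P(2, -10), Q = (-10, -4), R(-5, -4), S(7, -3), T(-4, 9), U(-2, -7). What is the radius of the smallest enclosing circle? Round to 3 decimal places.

9.962

A smallest enclosing disk is always determined by at most three of the input points on its boundary.
The farthest pair is P–T with squared distance 397. The circle on this segment as diameter has centre (-1, -0.5) and r² = 397/4 = 99.25.
Check Q: distance² to centre = 93.25 ≤ 99.25, so it lies inside.
All remaining points lie in this disk, and no smaller disk contains both endpoints, so this is the minimum enclosing circle.
r = √(99.25) ≈ 9.962.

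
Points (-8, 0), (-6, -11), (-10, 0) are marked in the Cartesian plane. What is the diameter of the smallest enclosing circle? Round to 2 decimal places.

Call the three points A, B, C in the order given.
Side lengths²: AB² = 125, AC² = 4, BC² = 137.
Since BC² = 137 ≥ 125 + 4 = 129, the angle opposite BC is not acute, so the smallest enclosing circle has BC as diameter.
Centre = midpoint of BC = (-8, -5.5), r² = 137/4 = 34.25.
Diameter = 2r = 2√(34.25) ≈ 11.70.

11.70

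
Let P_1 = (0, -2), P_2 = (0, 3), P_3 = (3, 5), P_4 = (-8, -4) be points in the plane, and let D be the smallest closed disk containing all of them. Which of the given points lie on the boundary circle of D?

By Welzl's lemma the MEC is supported by two points (diametrically opposite) or three points (on a circumcircle).
The farthest pair is P_3–P_4 with squared distance 202. The circle on this segment as diameter has centre (-2.5, 0.5) and r² = 202/4 = 50.5.
Check P_1: distance² to centre = 12.5 ≤ 50.5, so it lies inside.
All remaining points lie in this disk, and no smaller disk contains both endpoints, so this is the minimum enclosing circle.
The points at distance exactly r from the centre are P_3, P_4 — 2 points.

P_3, P_4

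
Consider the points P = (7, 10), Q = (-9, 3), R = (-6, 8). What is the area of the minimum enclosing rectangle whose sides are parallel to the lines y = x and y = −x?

126.5

In coordinates u = x + y, v = x − y the rectangle is axis-aligned; the map (x,y)→(u,v) scales areas by 2.
u-values: 17, -6, 2; range = 17 − (-6) = 23.
v-values: -3, -12, -14; range = -3 − (-14) = 11.
Area = (23 × 11) / 2 = 126.5.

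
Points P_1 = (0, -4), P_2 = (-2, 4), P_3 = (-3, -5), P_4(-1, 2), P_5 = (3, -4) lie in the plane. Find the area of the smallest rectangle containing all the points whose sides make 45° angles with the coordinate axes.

65

In coordinates u = x + y, v = x − y the rectangle is axis-aligned; the map (x,y)→(u,v) scales areas by 2.
u-values: -4, 2, -8, 1, -1; range = 2 − (-8) = 10.
v-values: 4, -6, 2, -3, 7; range = 7 − (-6) = 13.
Area = (10 × 13) / 2 = 65.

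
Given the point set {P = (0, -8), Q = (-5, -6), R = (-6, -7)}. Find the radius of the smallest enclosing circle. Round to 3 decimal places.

Side lengths²: PQ² = 29, PR² = 37, QR² = 2.
Since PR² = 37 ≥ 29 + 2 = 31, the angle opposite PR is not acute, so the smallest enclosing circle has PR as diameter.
Centre = midpoint of PR = (-3, -7.5), r² = 37/4 = 9.25.
r = √(9.25) ≈ 3.041.

3.041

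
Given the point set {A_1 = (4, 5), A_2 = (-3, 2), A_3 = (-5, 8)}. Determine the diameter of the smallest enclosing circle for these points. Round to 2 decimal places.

Side lengths²: A_1A_2² = 58, A_1A_3² = 90, A_2A_3² = 40.
Since A_1A_3² = 90 < 58 + 40 = 98, the triangle is acute, so the smallest enclosing circle is the circumcircle.
Circumcentre = (-0.625, 6.125), r² = 22.65625.
Diameter = 2r = 2√(22.65625) ≈ 9.52.

9.52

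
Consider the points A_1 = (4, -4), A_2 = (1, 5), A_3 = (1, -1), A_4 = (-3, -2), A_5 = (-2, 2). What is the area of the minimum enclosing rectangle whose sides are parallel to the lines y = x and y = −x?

66

In coordinates u = x + y, v = x − y the rectangle is axis-aligned; the map (x,y)→(u,v) scales areas by 2.
u-values: 0, 6, 0, -5, 0; range = 6 − (-5) = 11.
v-values: 8, -4, 2, -1, -4; range = 8 − (-4) = 12.
Area = (11 × 12) / 2 = 66.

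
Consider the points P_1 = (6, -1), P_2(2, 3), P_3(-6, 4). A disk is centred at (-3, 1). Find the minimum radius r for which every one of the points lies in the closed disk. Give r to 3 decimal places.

The required radius is the distance from (-3, 1) to the farthest point.
Squared distances: 85, 29, 18.
Maximum is 85, attained at P_1.
r = √85 ≈ 9.220.

9.220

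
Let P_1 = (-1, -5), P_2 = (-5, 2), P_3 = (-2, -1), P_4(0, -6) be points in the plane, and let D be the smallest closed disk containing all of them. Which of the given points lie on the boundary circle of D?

The minimum enclosing circle of a finite set is fixed by two of the points (as a diameter) or three (as a circumcircle).
The farthest pair is P_2–P_4 with squared distance 89. The circle on this segment as diameter has centre (-2.5, -2) and r² = 89/4 = 22.25.
Check P_1: distance² to centre = 11.25 ≤ 22.25, so it lies inside.
All remaining points lie in this disk, and no smaller disk contains both endpoints, so this is the minimum enclosing circle.
The points at distance exactly r from the centre are P_2, P_4 — 2 points.

P_2, P_4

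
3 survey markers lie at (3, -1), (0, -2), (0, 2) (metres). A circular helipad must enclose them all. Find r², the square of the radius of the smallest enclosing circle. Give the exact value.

Call the three points A, B, C in the order given.
Side lengths²: AB² = 10, AC² = 18, BC² = 16.
Since AC² = 18 < 16 + 10 = 26, the triangle is acute, so the smallest enclosing circle is the circumcircle.
Circumcentre = (1, 0), r² = 5.

5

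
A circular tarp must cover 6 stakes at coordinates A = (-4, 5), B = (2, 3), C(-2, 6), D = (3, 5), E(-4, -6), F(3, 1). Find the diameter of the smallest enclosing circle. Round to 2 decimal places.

A smallest enclosing disk is always determined by at most three of the input points on its boundary.
The minimum enclosing circle is determined by three boundary points: C, D, E.
Their circumcentre is (-21/31, -12/31) with r² = 40885/961.
The farthest remaining point A is at distance² 38498/961 ≤ 40885/961.
Diameter = 2r = 2√(40885/961) ≈ 13.05.

13.05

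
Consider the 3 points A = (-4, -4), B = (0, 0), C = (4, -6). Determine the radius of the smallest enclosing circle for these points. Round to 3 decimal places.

Side lengths²: AB² = 32, AC² = 68, BC² = 52.
Since AC² = 68 < 52 + 32 = 84, the triangle is acute, so the smallest enclosing circle is the circumcircle.
Circumcentre = (0.2, -4.2), r² = 17.68.
r = √(17.68) ≈ 4.205.

4.205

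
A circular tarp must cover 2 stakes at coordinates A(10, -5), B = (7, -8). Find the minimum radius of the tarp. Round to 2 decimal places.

The smallest circle enclosing two points has them as diameter endpoints.
Centre = midpoint = (8.5, -6.5); r² = |AB|²/4 = 18/4 = 4.5.
r = √(4.5) ≈ 2.12.

2.12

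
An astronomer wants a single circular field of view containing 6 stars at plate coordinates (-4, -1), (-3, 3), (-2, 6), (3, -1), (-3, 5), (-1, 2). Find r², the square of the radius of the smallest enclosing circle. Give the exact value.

1961/98

A smallest enclosing disk is always determined by at most three of the input points on its boundary.
The minimum enclosing circle is determined by three boundary points: (-4, -1), (-2, 6), (3, -1).
Their circumcentre is (-0.5, 25/14) with r² = 1961/98.
The farthest remaining point (-3, 5) is at distance² 1625/98 ≤ 1961/98.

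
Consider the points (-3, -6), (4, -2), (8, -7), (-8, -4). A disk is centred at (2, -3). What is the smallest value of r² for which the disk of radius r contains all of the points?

The required radius is the distance from (2, -3) to the farthest point.
Squared distances: 34, 5, 52, 101.
Maximum is 101, attained at (-8, -4).

101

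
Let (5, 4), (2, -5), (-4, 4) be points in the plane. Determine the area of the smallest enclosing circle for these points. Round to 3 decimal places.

Call the three points A, B, C in the order given.
Side lengths²: AB² = 90, AC² = 81, BC² = 117.
Since BC² = 117 < 90 + 81 = 171, the triangle is acute, so the smallest enclosing circle is the circumcircle.
Circumcentre = (0.5, 0.5), r² = 32.5.
Area = π·r² = π·32.5 ≈ 102.102.

102.102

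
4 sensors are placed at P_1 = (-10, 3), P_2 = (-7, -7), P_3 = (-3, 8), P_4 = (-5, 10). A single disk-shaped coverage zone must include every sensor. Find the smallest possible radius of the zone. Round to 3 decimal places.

8.559

By Welzl's lemma the MEC is supported by two points (diametrically opposite) or three points (on a circumcircle).
The farthest pair is P_2–P_4 with squared distance 293. The circle on this segment as diameter has centre (-6, 1.5) and r² = 293/4 = 73.25.
Check P_1: distance² to centre = 18.25 ≤ 73.25, so it lies inside.
All remaining points lie in this disk, and no smaller disk contains both endpoints, so this is the minimum enclosing circle.
r = √(73.25) ≈ 8.559.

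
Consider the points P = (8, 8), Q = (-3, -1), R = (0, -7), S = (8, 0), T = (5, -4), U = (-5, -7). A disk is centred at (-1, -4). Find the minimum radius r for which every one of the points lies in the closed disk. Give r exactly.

15

The required radius is the distance from (-1, -4) to the farthest point.
Squared distances: 225, 13, 10, 97, 36, 25.
Maximum is 225, attained at P.
r = √225 = 15.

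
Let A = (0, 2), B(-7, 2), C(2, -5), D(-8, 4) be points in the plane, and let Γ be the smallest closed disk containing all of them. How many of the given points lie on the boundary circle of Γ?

By Welzl's lemma the MEC is supported by two points (diametrically opposite) or three points (on a circumcircle).
The farthest pair is C–D with squared distance 181. The circle on this segment as diameter has centre (-3, -0.5) and r² = 181/4 = 45.25.
Check A: distance² to centre = 15.25 ≤ 45.25, so it lies inside.
All remaining points lie in this disk, and no smaller disk contains both endpoints, so this is the minimum enclosing circle.
The points at distance exactly r from the centre are C, D — 2 points.

2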